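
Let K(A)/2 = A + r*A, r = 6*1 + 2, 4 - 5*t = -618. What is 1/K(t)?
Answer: 5/11196 ≈ 0.00044659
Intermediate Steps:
t = 622/5 (t = ⅘ - ⅕*(-618) = ⅘ + 618/5 = 622/5 ≈ 124.40)
r = 8 (r = 6 + 2 = 8)
K(A) = 18*A (K(A) = 2*(A + 8*A) = 2*(9*A) = 18*A)
1/K(t) = 1/(18*(622/5)) = 1/(11196/5) = 5/11196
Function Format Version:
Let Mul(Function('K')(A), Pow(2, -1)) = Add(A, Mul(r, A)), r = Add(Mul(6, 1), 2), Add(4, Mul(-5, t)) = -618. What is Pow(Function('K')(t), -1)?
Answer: Rational(5, 11196) ≈ 0.00044659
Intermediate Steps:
t = Rational(622, 5) (t = Add(Rational(4, 5), Mul(Rational(-1, 5), -618)) = Add(Rational(4, 5), Rational(618, 5)) = Rational(622, 5) ≈ 124.40)
r = 8 (r = Add(6, 2) = 8)
Function('K')(A) = Mul(18, A) (Function('K')(A) = Mul(2, Add(A, Mul(8, A))) = Mul(2, Mul(9, A)) = Mul(18, A))
Pow(Function('K')(t), -1) = Pow(Mul(18, Rational(622, 5)), -1) = Pow(Rational(11196, 5), -1) = Rational(5, 11196)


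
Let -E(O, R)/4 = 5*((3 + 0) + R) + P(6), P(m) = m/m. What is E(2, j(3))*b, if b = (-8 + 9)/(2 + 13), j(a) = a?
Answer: -124/15 ≈ -8.2667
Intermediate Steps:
P(m) = 1
b = 1/15 ≈ 0.066667
E(O, R) = -64 - 20*R (E(O, R) = -4*(5*((3 + 0) + R) + 1) = -4*(5*(3 + R) + 1) = -4*((15 + 5*R) + 1) = -4*(16 + 5*R) = -64 - 20*R)
E(2, j(3))*b = (-64 - 20*3)*(1/15) = (-64 - 60)*(1/15) = -124*1/15 = -124/15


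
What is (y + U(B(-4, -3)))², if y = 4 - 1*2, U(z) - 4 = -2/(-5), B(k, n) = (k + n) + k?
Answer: 1024/25 ≈ 40.960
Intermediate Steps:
B(k, n) = n + 2*k
U(z) = 22/5 (U(z) = 4 - 2/(-5) = 4 - 2*(-⅕) = 4 + ⅖ = 22/5)
y = 2 (y = 4 - 2 = 2)
(y + U(B(-4, -3)))² = (2 + 22/5)² = (32/5)² = 1024/25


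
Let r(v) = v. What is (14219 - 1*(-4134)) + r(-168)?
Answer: 18185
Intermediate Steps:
(14219 - 1*(-4134)) + r(-168) = (14219 - 1*(-4134)) - 168 = (14219 + 4134) - 168 = 18353 - 168 = 18185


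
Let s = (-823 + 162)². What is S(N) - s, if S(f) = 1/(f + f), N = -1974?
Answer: -1724964109/3948 ≈ -4.3692e+5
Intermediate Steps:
S(f) = 1/(2*f)
s = 436921 (s = (-661)² = 436921)
S(N) - s = (½)/(-1974) - 1*436921 = (½)*(-1/1974) - 436921 = -1/3948 - 436921 = -1724964109/3948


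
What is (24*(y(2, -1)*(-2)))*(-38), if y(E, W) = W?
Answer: -1824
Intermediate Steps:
(24*(y(2, -1)*(-2)))*(-38) = (24*(-1*(-2)))*(-38) = (24*2)*(-38) = 48*(-38) = -1824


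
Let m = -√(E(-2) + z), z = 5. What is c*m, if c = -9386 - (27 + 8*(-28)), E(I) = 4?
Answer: 27567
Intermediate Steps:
c = -9189 (c = -9386 - (27 - 224) = -9386 - 1*(-197) = -9386 + 197 = -9189)
m = -3 (m = -√(4 + 5) = -√9 = -1*3 = -3)
c*m = -9189*(-3) = 27567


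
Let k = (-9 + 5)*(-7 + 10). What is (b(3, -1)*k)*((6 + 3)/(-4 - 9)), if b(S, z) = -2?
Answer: -216/13 ≈ -16.615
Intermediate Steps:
k = -12 (k = -4*3 = -12)
(b(3, -1)*k)*((6 + 3)/(-4 - 9)) = (-2*(-12))*((6 + 3)/(-4 - 9)) = 24*(9/(-13)) = 24*(9*(-1/13)) = 24*(-9/13) = -216/13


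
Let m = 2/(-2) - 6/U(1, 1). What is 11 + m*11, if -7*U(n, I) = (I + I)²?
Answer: 231/2 ≈ 115.50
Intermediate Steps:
U(n, I) = -4*I²/7 (U(n, I) = -(I + I)²/7 = -4*I²/7)
m = 19/2 (m = 2/(-2) - 6/((-4/7*1²)) = 2*(-½) - 6/((-4/7*1)) = -1 - 6/(-4/7) = -1 - 6*(-7/4) = -1 + 21/2 = 19/2 ≈ 9.5000)
11 + m*11 = 11 + (19/2)*11 = 11 + 209/2 = 231/2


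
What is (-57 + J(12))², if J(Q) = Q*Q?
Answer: 7569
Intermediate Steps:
J(Q) = Q²
(-57 + J(12))² = (-57 + 12²)² = (-57 + 144)² = 87² = 7569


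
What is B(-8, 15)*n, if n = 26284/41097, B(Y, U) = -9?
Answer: -78852/13699 ≈ -5.7560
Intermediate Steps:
n = 26284/41097 (n = 26284*(1/41097) = 26284/41097 ≈ 0.63956)
B(-8, 15)*n = -9*26284/41097 = -78852/13699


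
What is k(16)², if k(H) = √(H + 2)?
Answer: 18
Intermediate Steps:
k(H) = √(2 + H)
k(16)² = (√(2 + 16))² = (√18)² = (3*√2)² = 18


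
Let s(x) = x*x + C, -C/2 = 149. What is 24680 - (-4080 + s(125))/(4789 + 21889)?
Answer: 658401793/26678 ≈ 24680.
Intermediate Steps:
C = -298 (C = -2*149 = -298)
s(x) = -298 + x² (s(x) = x*x - 298 = x² - 298 = -298 + x²)
24680 - (-4080 + s(125))/(4789 + 21889) = 24680 - (-4080 + (-298 + 125²))/(4789 + 21889) = 24680 - (-4080 + (-298 + 15625))/26678 = 24680 - (-4080 + 15327)/26678 = 24680 - 11247/26678 = 658401793/26678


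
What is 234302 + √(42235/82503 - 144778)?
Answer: 234302 + 13*I*√647904960157/27501 ≈ 2.343e+5 + 380.5*I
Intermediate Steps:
234302 + √(42235/82503 - 144778) = 234302 + √(-11944577099/82503) = 234302 + 13*I*√647904960157/27501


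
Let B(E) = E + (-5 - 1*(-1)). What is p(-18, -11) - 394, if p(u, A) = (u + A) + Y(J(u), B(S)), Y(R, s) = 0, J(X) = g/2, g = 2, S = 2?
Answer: -423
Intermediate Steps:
B(E) = -4 + E (B(E) = E + (-5 + 1) = E - 4 = -4 + E)
J(X) = 1 (J(X) = 2/2 = 2*(1/2) = 1)
p(u, A) = A + u (p(u, A) = (u + A) + 0 = (A + u) + 0 = A + u)
p(-18, -11) - 394 = (-11 - 18) - 394 = -29 - 394 = -423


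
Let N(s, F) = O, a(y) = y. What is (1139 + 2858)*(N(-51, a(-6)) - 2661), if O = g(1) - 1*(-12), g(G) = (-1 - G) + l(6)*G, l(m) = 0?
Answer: -10596047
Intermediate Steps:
g(G) = -1 - G (g(G) = (-1 - G) + 0*G = (-1 - G) + 0 = -1 - G)
O = 10 (O = (-1 - 1*1) - 1*(-12) = (-1 - 1) + 12 = -2 + 12 = 10)
N(s, F) = 10
(1139 + 2858)*(N(-51, a(-6)) - 2661) = (1139 + 2858)*(10 - 2661) = 3997*(-2651) = -10596047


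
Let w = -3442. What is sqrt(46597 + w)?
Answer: 3*sqrt(4795) ≈ 207.74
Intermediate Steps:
sqrt(46597 + w) = sqrt(46597 - 3442) = sqrt(43155) = 3*sqrt(4795)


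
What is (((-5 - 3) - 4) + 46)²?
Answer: 1156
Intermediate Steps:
(((-5 - 3) - 4) + 46)² = ((-8 - 4) + 46)² = (-12 + 46)² = 34² = 1156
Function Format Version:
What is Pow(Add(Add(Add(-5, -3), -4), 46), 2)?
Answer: 1156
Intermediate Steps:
Pow(Add(Add(Add(-5, -3), -4), 46), 2) = Pow(Add(Add(-8, -4), 46), 2) = Pow(Add(-12, 46), 2) = Pow(34, 2) = 1156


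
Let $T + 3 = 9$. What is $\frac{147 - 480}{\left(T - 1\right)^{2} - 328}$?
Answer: $\frac{111}{101} \approx 1.099$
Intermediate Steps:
$T = 6$ ($T = -3 + 9 = 6$)
$\frac{147 - 480}{\left(T - 1\right)^{2} - 328} = \frac{147 - 480}{\left(6 - 1\right)^{2} - 328} = - \frac{333}{5^{2} - 328} = - \frac{333}{25 - 328} = - \frac{333}{-303} = \left(-333\right) \left(- \frac{1}{303}\right) = \frac{111}{101}$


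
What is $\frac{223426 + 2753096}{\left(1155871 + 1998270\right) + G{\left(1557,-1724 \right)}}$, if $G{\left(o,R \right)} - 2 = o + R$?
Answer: $\frac{1488261}{1576988} \approx 0.94374$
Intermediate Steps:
$G{\left(o,R \right)} = 2 + R + o$ ($G{\left(o,R \right)} = 2 + \left(o + R\right) = 2 + \left(R + o\right) = 2 + R + o$)
$\frac{223426 + 2753096}{\left(1155871 + 1998270\right) + G{\left(1557,-1724 \right)}} = \frac{223426 + 2753096}{\left(1155871 + 1998270\right) + \left(2 - 1724 + 1557\right)} = \frac{2976522}{3154141 - 165} = \frac{2976522}{3153976} = 2976522 \cdot \frac{1}{3153976} = \frac{1488261}{1576988}$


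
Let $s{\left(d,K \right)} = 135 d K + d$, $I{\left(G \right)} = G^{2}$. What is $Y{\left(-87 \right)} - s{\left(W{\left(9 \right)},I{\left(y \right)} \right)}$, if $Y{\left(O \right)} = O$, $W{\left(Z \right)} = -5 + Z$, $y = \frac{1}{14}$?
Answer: $- \frac{4594}{49} \approx -93.755$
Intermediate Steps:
$y = \frac{1}{14} \approx 0.071429$
$s{\left(d,K \right)} = d + 135 K d$ ($s{\left(d,K \right)} = 135 K d + d = d + 135 K d$)
$Y{\left(-87 \right)} - s{\left(W{\left(9 \right)},I{\left(y \right)} \right)} = -87 - \left(-5 + 9\right) \left(1 + \frac{135}{196}\right) = -87 - 4 \left(1 + 135 \cdot \frac{1}{196}\right) = -87 - 4 \left(1 + \frac{135}{196}\right) = -87 - 4 \cdot \frac{331}{196} = -87 - \frac{331}{49} = - \frac{4594}{49}$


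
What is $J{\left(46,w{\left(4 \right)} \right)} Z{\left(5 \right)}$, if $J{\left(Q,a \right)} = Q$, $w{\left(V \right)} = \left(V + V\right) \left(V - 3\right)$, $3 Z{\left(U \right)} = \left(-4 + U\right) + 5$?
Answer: $92$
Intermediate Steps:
$Z{\left(U \right)} = \frac{1}{3} + \frac{U}{3}$ ($Z{\left(U \right)} = \frac{\left(-4 + U\right) + 5}{3} = \frac{1 + U}{3} = \frac{1}{3} + \frac{U}{3}$)
$w{\left(V \right)} = 2 V \left(-3 + V\right)$
$J{\left(46,w{\left(4 \right)} \right)} Z{\left(5 \right)} = 46 \left(\frac{1}{3} + \frac{1}{3} \cdot 5\right) = 46 \left(\frac{1}{3} + \frac{5}{3}\right) = 46 \cdot 2 = 92$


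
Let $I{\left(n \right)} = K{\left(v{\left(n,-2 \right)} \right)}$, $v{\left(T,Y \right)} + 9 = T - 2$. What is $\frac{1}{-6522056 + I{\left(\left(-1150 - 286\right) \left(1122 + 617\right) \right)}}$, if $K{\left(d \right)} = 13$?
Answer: $- \frac{1}{6522043} \approx -1.5333 \cdot 10^{-7}$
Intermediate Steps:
$v{\left(T,Y \right)} = -11 + T$ ($v{\left(T,Y \right)} = -9 + \left(T - 2\right) = -9 + \left(-2 + T\right) = -11 + T$)
$I{\left(n \right)} = 13$
$\frac{1}{-6522056 + I{\left(\left(-1150 - 286\right) \left(1122 + 617\right) \right)}} = \frac{1}{-6522056 + 13} = \frac{1}{-6522043} = - \frac{1}{6522043}$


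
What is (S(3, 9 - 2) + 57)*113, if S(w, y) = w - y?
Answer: 5989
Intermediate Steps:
(S(3, 9 - 2) + 57)*113 = ((3 - (9 - 2)) + 57)*113 = ((3 - 1*7) + 57)*113 = ((3 - 7) + 57)*113 = (-4 + 57)*113 = 53*113 = 5989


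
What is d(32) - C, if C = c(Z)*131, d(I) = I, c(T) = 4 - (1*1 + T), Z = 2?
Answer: -99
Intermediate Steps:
c(T) = 3 - T (c(T) = 4 - (1 + T) = 4 + (-1 - T) = 3 - T)
C = 131 (C = (3 - 1*2)*131 = (3 - 2)*131 = 1*131 = 131)
d(32) - C = 32 - 1*131 = 32 - 131 = -99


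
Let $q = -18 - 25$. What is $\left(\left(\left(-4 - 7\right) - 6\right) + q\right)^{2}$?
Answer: $3600$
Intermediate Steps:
$q = -43$
$\left(\left(\left(-4 - 7\right) - 6\right) + q\right)^{2} = \left(\left(\left(-4 - 7\right) - 6\right) - 43\right)^{2} = \left(\left(-11 - 6\right) - 43\right)^{2} = \left(-17 - 43\right)^{2} = \left(-60\right)^{2} = 3600$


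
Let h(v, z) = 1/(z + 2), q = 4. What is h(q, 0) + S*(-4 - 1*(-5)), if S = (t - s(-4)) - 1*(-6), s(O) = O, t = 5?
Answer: 31/2 ≈ 15.500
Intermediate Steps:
h(v, z) = 1/(2 + z)
S = 15 (S = (5 - 1*(-4)) - 1*(-6) = (5 + 4) + 6 = 9 + 6 = 15)
h(q, 0) + S*(-4 - 1*(-5)) = 1/(2 + 0) + 15*(-4 - 1*(-5)) = 1/2 + 15*(-4 + 5) = ½ + 15*1 = ½ + 15 = 31/2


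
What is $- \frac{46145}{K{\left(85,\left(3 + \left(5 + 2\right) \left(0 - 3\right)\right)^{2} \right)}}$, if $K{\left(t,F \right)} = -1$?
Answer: $46145$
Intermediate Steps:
$- \frac{46145}{K{\left(85,\left(3 + \left(5 + 2\right) \left(0 - 3\right)\right)^{2} \right)}} = - \frac{46145}{-1} = \left(-46145\right) \left(-1\right) = 46145$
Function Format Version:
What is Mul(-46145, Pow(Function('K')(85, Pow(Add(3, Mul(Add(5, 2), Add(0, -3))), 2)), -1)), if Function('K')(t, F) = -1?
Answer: 46145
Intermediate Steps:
Mul(-46145, Pow(Function('K')(85, Pow(Add(3, Mul(Add(5, 2), Add(0, -3))), 2)), -1)) = Mul(-46145, Pow(-1, -1)) = Mul(-46145, -1) = 46145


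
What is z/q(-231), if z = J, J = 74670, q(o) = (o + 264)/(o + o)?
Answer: -1045380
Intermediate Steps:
q(o) = (264 + o)/(2*o) (q(o) = (264 + o)/((2*o)) = (264 + o)*(1/(2*o)) = (264 + o)/(2*o))
z = 74670
z/q(-231) = 74670/(((½)*(264 - 231)/(-231))) = 74670/(((½)*(-1/231)*33)) = 74670/(-1/14) = 74670*(-14) = -1045380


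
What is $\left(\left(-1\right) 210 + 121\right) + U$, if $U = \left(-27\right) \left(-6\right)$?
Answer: $73$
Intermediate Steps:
$U = 162$
$\left(\left(-1\right) 210 + 121\right) + U = \left(\left(-1\right) 210 + 121\right) + 162 = \left(-210 + 121\right) + 162 = -89 + 162 = 73$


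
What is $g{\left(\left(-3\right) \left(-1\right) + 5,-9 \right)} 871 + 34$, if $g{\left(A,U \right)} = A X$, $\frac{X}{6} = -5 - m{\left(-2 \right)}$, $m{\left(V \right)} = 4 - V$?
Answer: $-459854$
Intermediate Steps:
$X = -66$ ($X = 6 \left(-5 - \left(4 - -2\right)\right) = 6 \left(-5 - \left(4 + 2\right)\right) = 6 \left(-5 - 6\right) = 6 \left(-11\right) = -66$)
$g{\left(A,U \right)} = - 66 A$ ($g{\left(A,U \right)} = A \left(-66\right) = - 66 A$)
$g{\left(\left(-3\right) \left(-1\right) + 5,-9 \right)} 871 + 34 = - 66 \left(\left(-3\right) \left(-1\right) + 5\right) 871 + 34 = - 66 \left(3 + 5\right) 871 + 34 = \left(-66\right) 8 \cdot 871 + 34 = \left(-528\right) 871 + 34 = -459888 + 34 = -459854$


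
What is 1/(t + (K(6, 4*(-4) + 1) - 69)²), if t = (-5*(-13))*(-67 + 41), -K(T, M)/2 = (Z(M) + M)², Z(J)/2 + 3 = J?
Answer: 1/27781751 ≈ 3.5995e-8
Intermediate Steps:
Z(J) = -6 + 2*J
K(T, M) = -2*(-6 + 3*M)² (K(T, M) = -2*((-6 + 2*M) + M)² = -2*(-6 + 3*M)²)
t = -1690 (t = 65*(-26) = -1690)
1/(t + (K(6, 4*(-4) + 1) - 69)²) = 1/(-1690 + (-18*(-2 + (4*(-4) + 1))² - 69)²) = 1/(-1690 + (-18*(-2 + (-16 + 1))² - 69)²) = 1/(-1690 + (-18*(-2 - 15)² - 69)²) = 1/(-1690 + (-18*(-17)² - 69)²) = 1/(-1690 + (-18*289 - 69)²) = 1/(-1690 + (-5202 - 69)²) = 1/(-1690 + (-5271)²) = 1/(-1690 + 27783441) = 1/27781751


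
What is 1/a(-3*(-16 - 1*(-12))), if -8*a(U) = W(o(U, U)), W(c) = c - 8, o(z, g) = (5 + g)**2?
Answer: -8/281 ≈ -0.028470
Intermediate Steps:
W(c) = -8 + c
a(U) = 1 - (5 + U)**2/8 (a(U) = -(-8 + (5 + U)**2)/8 = 1 - (5 + U)**2/8)
1/a(-3*(-16 - 1*(-12))) = 1/(1 - (5 - 3*(-16 - 1*(-12)))**2/8) = 1/(1 - (5 - 3*(-16 + 12))**2/8) = 1/(1 - (5 - 3*(-4))**2/8) = 1/(1 - (5 + 12)**2/8) = 1/(1 - 1/8*17**2) = 1/(1 - 1/8*289) = 1/(1 - 289/8) = 1/(-281/8) = -8/281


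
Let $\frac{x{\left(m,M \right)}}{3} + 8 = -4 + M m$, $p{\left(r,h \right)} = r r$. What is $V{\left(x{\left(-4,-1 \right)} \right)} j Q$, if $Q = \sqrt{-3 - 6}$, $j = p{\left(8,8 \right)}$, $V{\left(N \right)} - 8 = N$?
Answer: $- 3072 i \approx - 3072.0 i$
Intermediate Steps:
$p{\left(r,h \right)} = r^{2}$
$x{\left(m,M \right)} = -36 + 3 M m$ ($x{\left(m,M \right)} = -24 + 3 \left(-4 + M m\right) = -24 + \left(-12 + 3 M m\right) = -36 + 3 M m$)
$V{\left(N \right)} = 8 + N$
$j = 64$ ($j = 8^{2} = 64$)
$Q = 3 i$ ($Q = \sqrt{-9} = 3 i \approx 3.0 i$)
$V{\left(x{\left(-4,-1 \right)} \right)} j Q = \left(8 - \left(36 + 3 \left(-4\right)\right)\right) 64 \cdot 3 i = \left(8 + \left(-36 + 12\right)\right) 64 \cdot 3 i = \left(8 - 24\right) 64 \cdot 3 i = \left(-16\right) 64 \cdot 3 i = - 1024 \cdot 3 i = - 3072 i$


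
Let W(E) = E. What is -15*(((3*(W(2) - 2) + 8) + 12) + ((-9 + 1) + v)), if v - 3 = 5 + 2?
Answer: -330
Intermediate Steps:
v = 10 (v = 3 + (5 + 2) = 3 + 7 = 10)
-15*(((3*(W(2) - 2) + 8) + 12) + ((-9 + 1) + v)) = -15*(((3*(2 - 2) + 8) + 12) + ((-9 + 1) + 10)) = -15*(((3*0 + 8) + 12) + (-8 + 10)) = -15*(((0 + 8) + 12) + 2) = -15*((8 + 12) + 2) = -15*(20 + 2) = -15*22 = -330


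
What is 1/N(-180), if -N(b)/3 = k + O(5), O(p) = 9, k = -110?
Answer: 1/303 ≈ 0.0033003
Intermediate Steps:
N(b) = 303 (N(b) = -3*(-110 + 9) = -3*(-101) = 303)
1/N(-180) = 1/303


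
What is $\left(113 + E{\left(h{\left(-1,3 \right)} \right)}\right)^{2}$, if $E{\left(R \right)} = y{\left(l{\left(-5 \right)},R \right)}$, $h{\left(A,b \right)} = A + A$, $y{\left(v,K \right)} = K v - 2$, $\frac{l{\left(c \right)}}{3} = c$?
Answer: $19881$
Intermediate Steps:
$l{\left(c \right)} = 3 c$
$y{\left(v,K \right)} = -2 + K v$
$h{\left(A,b \right)} = 2 A$
$E{\left(R \right)} = -2 - 15 R$ ($E{\left(R \right)} = -2 + R 3 \left(-5\right) = -2 + R \left(-15\right) = -2 - 15 R$)
$\left(113 + E{\left(h{\left(-1,3 \right)} \right)}\right)^{2} = \left(113 - \left(2 + 15 \cdot 2 \left(-1\right)\right)\right)^{2} = \left(113 - -28\right)^{2} = \left(113 + \left(-2 + 30\right)\right)^{2} = \left(113 + 28\right)^{2} = 141^{2} = 19881$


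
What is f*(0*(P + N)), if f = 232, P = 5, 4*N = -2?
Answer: 0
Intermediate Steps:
N = -1/2 (N = (1/4)*(-2) = -1/2 ≈ -0.50000)
f*(0*(P + N)) = 232*(0*(5 - 1/2)) = 232*(0*(9/2)) = 232*0 = 0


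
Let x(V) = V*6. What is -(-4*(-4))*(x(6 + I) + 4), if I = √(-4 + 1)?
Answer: -640 - 96*I*√3 ≈ -640.0 - 166.28*I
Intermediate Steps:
I = I*√3 (I = √(-3) = I*√3 ≈ 1.732*I)
x(V) = 6*V
-(-4*(-4))*(x(6 + I) + 4) = -(-4*(-4))*(6*(6 + I*√3) + 4) = -16*((36 + 6*I*√3) + 4) = -16*(40 + 6*I*√3) = -(640 + 96*I*√3) = -640 - 96*I*√3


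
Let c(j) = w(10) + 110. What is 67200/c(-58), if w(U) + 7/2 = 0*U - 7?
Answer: 134400/199 ≈ 675.38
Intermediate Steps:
w(U) = -21/2 (w(U) = -7/2 + (0*U - 7) = -7/2 + (0 - 7) = -7/2 - 7 = -21/2)
c(j) = 199/2 (c(j) = -21/2 + 110 = 199/2)
67200/c(-58) = 67200/(199/2) = 67200*(2/199) = 134400/199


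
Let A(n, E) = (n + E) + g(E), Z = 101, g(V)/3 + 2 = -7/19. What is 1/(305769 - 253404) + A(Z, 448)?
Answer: 539150059/994935 ≈ 541.89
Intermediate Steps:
g(V) = -135/19 (g(V) = -6 + 3*(-7/19) = -6 - 21/19 = -135/19)
A(n, E) = -135/19 + E + n (A(n, E) = (n + E) - 135/19 = (E + n) - 135/19 = -135/19 + E + n)
1/(305769 - 253404) + A(Z, 448) = 1/(305769 - 253404) + (-135/19 + 448 + 101) = 1/52365 + 10296/19 = 539150059/994935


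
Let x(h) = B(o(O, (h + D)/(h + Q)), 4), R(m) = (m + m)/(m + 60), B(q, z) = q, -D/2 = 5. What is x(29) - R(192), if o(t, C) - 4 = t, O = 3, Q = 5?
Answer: 115/21 ≈ 5.4762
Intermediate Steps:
D = -10 (D = -2*5 = -10)
o(t, C) = 4 + t
R(m) = 2*m/(60 + m) (R(m) = (2*m)/(60 + m) = 2*m/(60 + m))
x(h) = 7 (x(h) = 4 + 3 = 7)
x(29) - R(192) = 7 - 2*192/(60 + 192) = 7 - 2*192/252 = 7 - 1*32/21 = 7 - 32/21 = 115/21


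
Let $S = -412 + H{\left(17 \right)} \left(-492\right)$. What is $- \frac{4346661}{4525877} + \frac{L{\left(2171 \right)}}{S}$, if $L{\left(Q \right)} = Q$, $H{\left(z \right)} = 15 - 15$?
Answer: $- \frac{11616503299}{1864661324} \approx -6.2298$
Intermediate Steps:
$H{\left(z \right)} = 0$ ($H{\left(z \right)} = 15 - 15 = 0$)
$S = -412$ ($S = -412 + 0 \left(-492\right) = -412 + 0 = -412$)
$- \frac{4346661}{4525877} + \frac{L{\left(2171 \right)}}{S} = - \frac{4346661}{4525877} + \frac{2171}{-412} = \left(-4346661\right) \frac{1}{4525877} + 2171 \left(- \frac{1}{412}\right) = - \frac{4346661}{4525877} - \frac{2171}{412} = - \frac{11616503299}{1864661324}$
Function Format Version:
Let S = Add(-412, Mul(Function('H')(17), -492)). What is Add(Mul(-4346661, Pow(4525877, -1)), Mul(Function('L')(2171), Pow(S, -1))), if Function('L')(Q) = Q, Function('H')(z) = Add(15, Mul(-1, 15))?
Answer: Rational(-11616503299, 1864661324) ≈ -6.2298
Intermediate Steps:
Function('H')(z) = 0 (Function('H')(z) = Add(15, -15) = 0)
S = -412 (S = Add(-412, Mul(0, -492)) = Add(-412, 0) = -412)
Add(Mul(-4346661, Pow(4525877, -1)), Mul(Function('L')(2171), Pow(S, -1))) = Add(Mul(-4346661, Pow(4525877, -1)), Mul(2171, Pow(-412, -1))) = Add(Mul(-4346661, Rational(1, 4525877)), Mul(2171, Rational(-1, 412))) = Add(Rational(-4346661, 4525877), Rational(-2171, 412)) = Rational(-11616503299, 1864661324)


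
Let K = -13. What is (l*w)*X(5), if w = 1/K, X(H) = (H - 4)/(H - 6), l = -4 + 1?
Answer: -3/13 ≈ -0.23077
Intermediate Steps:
l = -3
X(H) = (-4 + H)/(-6 + H)
w = -1/13 (w = 1/(-13) = -1/13 ≈ -0.076923)
(l*w)*X(5) = (-3*(-1/13))*((-4 + 5)/(-6 + 5)) = 3*(1/(-1))/13 = 3*(-1*1)/13 = (3/13)*(-1) = -3/13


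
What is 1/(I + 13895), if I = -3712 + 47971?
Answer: 1/58154 ≈ 1.7196e-5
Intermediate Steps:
I = 44259
1/(I + 13895) = 1/(44259 + 13895) = 1/58154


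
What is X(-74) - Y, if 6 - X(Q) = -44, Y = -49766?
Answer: 49816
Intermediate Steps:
X(Q) = 50 (X(Q) = 6 - 1*(-44) = 6 + 44 = 50)
X(-74) - Y = 50 - 1*(-49766) = 50 + 49766 = 49816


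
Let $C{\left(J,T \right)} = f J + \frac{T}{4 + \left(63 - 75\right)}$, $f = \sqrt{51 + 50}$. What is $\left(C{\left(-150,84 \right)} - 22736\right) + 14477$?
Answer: $- \frac{16539}{2} - 150 \sqrt{101} \approx -9777.0$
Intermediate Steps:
$f = \sqrt{101} \approx 10.05$
$C{\left(J,T \right)} = - \frac{T}{8} + J \sqrt{101}$ ($C{\left(J,T \right)} = \sqrt{101} J + \frac{T}{4 + \left(63 - 75\right)} = J \sqrt{101} + \frac{T}{4 - 12} = J \sqrt{101} + \frac{T}{-8} = J \sqrt{101} - \frac{T}{8} = - \frac{T}{8} + J \sqrt{101}$)
$\left(C{\left(-150,84 \right)} - 22736\right) + 14477 = \left(\left(\left(- \frac{1}{8}\right) 84 - 150 \sqrt{101}\right) - 22736\right) + 14477 = \left(\left(- \frac{21}{2} - 150 \sqrt{101}\right) - 22736\right) + 14477 = \left(- \frac{45493}{2} - 150 \sqrt{101}\right) + 14477 = - \frac{16539}{2} - 150 \sqrt{101}$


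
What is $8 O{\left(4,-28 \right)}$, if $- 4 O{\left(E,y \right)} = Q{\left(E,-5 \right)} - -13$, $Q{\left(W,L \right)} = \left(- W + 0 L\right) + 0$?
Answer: $-18$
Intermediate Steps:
$Q{\left(W,L \right)} = - W$ ($Q{\left(W,L \right)} = \left(- W + 0\right) + 0 = - W + 0 = - W$)
$O{\left(E,y \right)} = - \frac{13}{4} + \frac{E}{4}$ ($O{\left(E,y \right)} = - \frac{- E - -13}{4} = - \frac{- E + 13}{4} = - \frac{13 - E}{4} = - \frac{13}{4} + \frac{E}{4}$)
$8 O{\left(4,-28 \right)} = 8 \left(- \frac{13}{4} + \frac{1}{4} \cdot 4\right) = 8 \left(- \frac{13}{4} + 1\right) = 8 \left(- \frac{9}{4}\right) = -18$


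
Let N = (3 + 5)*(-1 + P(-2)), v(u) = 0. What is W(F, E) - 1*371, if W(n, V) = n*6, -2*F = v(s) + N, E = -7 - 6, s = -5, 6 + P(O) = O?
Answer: -155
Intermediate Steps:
P(O) = -6 + O
E = -13
N = -72 (N = (3 + 5)*(-1 + (-6 - 2)) = 8*(-1 - 8) = 8*(-9) = -72)
F = 36 (F = -(0 - 72)/2 = -½*(-72) = 36)
W(n, V) = 6*n
W(F, E) - 1*371 = 6*36 - 1*371 = 216 - 371 = -155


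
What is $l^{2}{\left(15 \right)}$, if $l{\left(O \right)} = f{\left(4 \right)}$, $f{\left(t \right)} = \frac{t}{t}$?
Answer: $1$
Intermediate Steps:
$f{\left(t \right)} = 1$
$l{\left(O \right)} = 1$
$l^{2}{\left(15 \right)} = 1^{2} = 1$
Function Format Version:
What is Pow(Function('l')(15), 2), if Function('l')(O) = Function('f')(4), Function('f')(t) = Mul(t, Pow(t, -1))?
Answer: 1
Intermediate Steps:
Function('f')(t) = 1
Function('l')(O) = 1
Pow(Function('l')(15), 2) = Pow(1, 2) = 1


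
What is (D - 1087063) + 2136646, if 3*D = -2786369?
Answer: 362380/3 ≈ 1.2079e+5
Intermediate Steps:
D = -2786369/3 (D = (⅓)*(-2786369) = -2786369/3 ≈ -9.2879e+5)
(D - 1087063) + 2136646 = (-2786369/3 - 1087063) + 2136646 = -6047558/3 + 2136646 = 362380/3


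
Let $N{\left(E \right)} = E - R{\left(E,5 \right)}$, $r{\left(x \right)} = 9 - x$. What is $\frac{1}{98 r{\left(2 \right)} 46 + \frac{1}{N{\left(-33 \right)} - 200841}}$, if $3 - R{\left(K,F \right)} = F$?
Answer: $\frac{200872}{6338716831} \approx 3.169 \cdot 10^{-5}$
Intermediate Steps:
$R{\left(K,F \right)} = 3 - F$
$N{\left(E \right)} = 2 + E$ ($N{\left(E \right)} = E - \left(3 - 5\right) = E - -2 = E + 2 = 2 + E$)
$\frac{1}{98 r{\left(2 \right)} 46 + \frac{1}{N{\left(-33 \right)} - 200841}} = \frac{1}{98 \left(9 - 2\right) 46 + \frac{1}{\left(2 - 33\right) - 200841}} = \frac{1}{98 \left(9 - 2\right) 46 + \frac{1}{-31 - 200841}} = \frac{1}{98 \cdot 7 \cdot 46 + \frac{1}{-200872}} = \frac{1}{686 \cdot 46 - \frac{1}{200872}} = \frac{1}{31556 - \frac{1}{200872}} = \frac{1}{\frac{6338716831}{200872}} = \frac{200872}{6338716831}$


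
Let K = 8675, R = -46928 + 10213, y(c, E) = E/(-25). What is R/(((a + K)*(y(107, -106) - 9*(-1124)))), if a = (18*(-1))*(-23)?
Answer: -917875/2299571534 ≈ -0.00039915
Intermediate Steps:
y(c, E) = -E/25 (y(c, E) = E*(-1/25) = -E/25)
R = -36715
a = 414 (a = -18*(-23) = 414)
R/(((a + K)*(y(107, -106) - 9*(-1124)))) = -36715*1/((414 + 8675)*(-1/25*(-106) - 9*(-1124))) = -36715*1/(9089*(106/25 + 10116)) = -36715/(9089*(253006/25)) = -36715/2299571534/25 = -36715*25/2299571534 = -917875/2299571534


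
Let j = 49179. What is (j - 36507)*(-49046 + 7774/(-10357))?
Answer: -6437087027712/10357 ≈ -6.2152e+8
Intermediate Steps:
(j - 36507)*(-49046 + 7774/(-10357)) = (49179 - 36507)*(-49046 + 7774/(-10357)) = 12672*(-49046 + 7774*(-1/10357)) = 12672*(-49046 - 7774/10357) = 12672*(-507977196/10357) = -6437087027712/10357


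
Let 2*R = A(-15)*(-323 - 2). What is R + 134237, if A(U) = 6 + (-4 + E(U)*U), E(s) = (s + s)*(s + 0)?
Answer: 1230787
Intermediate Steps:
E(s) = 2*s² (E(s) = (2*s)*s = 2*s²)
A(U) = 2 + 2*U³ (A(U) = 6 + (-4 + (2*U²)*U) = 6 + (-4 + 2*U³) = 2 + 2*U³)
R = 1096550 (R = ((2 + 2*(-15)³)*(-323 - 2))/2 = ((2 + 2*(-3375))*(-325))/2 = ((2 - 6750)*(-325))/2 = (-6748*(-325))/2 = (½)*2193100 = 1096550)
R + 134237 = 1096550 + 134237 = 1230787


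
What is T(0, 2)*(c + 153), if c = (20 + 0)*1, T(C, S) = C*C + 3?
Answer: 519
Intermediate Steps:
T(C, S) = 3 + C² (T(C, S) = C² + 3 = 3 + C²)
c = 20 (c = 20*1 = 20)
T(0, 2)*(c + 153) = (3 + 0²)*(20 + 153) = (3 + 0)*173 = 3*173 = 519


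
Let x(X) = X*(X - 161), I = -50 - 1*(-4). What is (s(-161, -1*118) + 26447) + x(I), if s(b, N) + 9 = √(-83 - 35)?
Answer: 35960 + I*√118 ≈ 35960.0 + 10.863*I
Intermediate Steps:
I = -46 (I = -50 + 4 = -46)
x(X) = X*(-161 + X)
s(b, N) = -9 + I*√118 (s(b, N) = -9 + √(-83 - 35) = -9 + √(-118) = -9 + I*√118)
(s(-161, -1*118) + 26447) + x(I) = ((-9 + I*√118) + 26447) - 46*(-161 - 46) = (26438 + I*√118) - 46*(-207) = (26438 + I*√118) + 9522 = 35960 + I*√118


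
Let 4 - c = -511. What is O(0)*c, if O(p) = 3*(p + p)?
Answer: 0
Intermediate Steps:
c = 515 (c = 4 - 1*(-511) = 4 + 511 = 515)
O(p) = 6*p (O(p) = 3*(2*p) = 6*p)
O(0)*c = (6*0)*515 = 0*515 = 0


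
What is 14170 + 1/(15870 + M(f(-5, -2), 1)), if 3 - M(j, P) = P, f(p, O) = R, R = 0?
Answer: 224906241/15872 ≈ 14170.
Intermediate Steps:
f(p, O) = 0
M(j, P) = 3 - P
14170 + 1/(15870 + M(f(-5, -2), 1)) = 14170 + 1/(15870 + (3 - 1*1)) = 14170 + 1/(15870 + (3 - 1)) = 14170 + 1/(15870 + 2) = 14170 + 1/15872 = 224906241/15872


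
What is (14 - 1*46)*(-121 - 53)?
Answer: 5568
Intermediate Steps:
(14 - 1*46)*(-121 - 53) = (14 - 46)*(-174) = -32*(-174) = 5568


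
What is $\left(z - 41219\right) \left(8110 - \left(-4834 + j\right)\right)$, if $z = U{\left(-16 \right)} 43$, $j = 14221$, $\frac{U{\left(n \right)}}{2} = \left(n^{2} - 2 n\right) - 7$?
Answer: $21776681$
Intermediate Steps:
$U{\left(n \right)} = -14 - 4 n + 2 n^{2}$ ($U{\left(n \right)} = 2 \left(\left(n^{2} - 2 n\right) - 7\right) = 2 \left(-7 + n^{2} - 2 n\right) = -14 - 4 n + 2 n^{2}$)
$z = 24166$ ($z = \left(-14 - -64 + 2 \left(-16\right)^{2}\right) 43 = \left(-14 + 64 + 2 \cdot 256\right) 43 = \left(-14 + 64 + 512\right) 43 = 562 \cdot 43 = 24166$)
$\left(z - 41219\right) \left(8110 - \left(-4834 + j\right)\right) = \left(24166 - 41219\right) \left(8110 + \left(4834 - 14221\right)\right) = - 17053 \left(8110 + \left(4834 - 14221\right)\right) = - 17053 \left(8110 - 9387\right) = \left(-17053\right) \left(-1277\right) = 21776681$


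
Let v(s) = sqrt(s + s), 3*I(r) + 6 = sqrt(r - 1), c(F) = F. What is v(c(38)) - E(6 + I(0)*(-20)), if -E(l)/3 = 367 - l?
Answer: 963 + 2*sqrt(19) + 20*I ≈ 971.72 + 20.0*I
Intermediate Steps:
I(r) = -2 + sqrt(-1 + r)/3 (I(r) = -2 + sqrt(r - 1)/3 = -2 + sqrt(-1 + r)/3)
v(s) = sqrt(2)*sqrt(s) (v(s) = sqrt(2*s) = sqrt(2)*sqrt(s))
E(l) = -1101 + 3*l (E(l) = -3*(367 - l) = -1101 + 3*l)
v(c(38)) - E(6 + I(0)*(-20)) = sqrt(2)*sqrt(38) - (-1101 + 3*(6 + (-2 + sqrt(-1 + 0)/3)*(-20))) = 2*sqrt(19) - (-1101 + 3*(6 + (-2 + sqrt(-1)/3)*(-20))) = 2*sqrt(19) - (-1101 + 3*(6 + (-2 + I/3)*(-20))) = 2*sqrt(19) - (-1101 + 3*(6 + (40 - 20*I/3))) = 2*sqrt(19) - (-1101 + 3*(46 - 20*I/3)) = 2*sqrt(19) - (-1101 + (138 - 20*I)) = 2*sqrt(19) - (-963 - 20*I) = 2*sqrt(19) + (963 + 20*I) = 963 + 2*sqrt(19) + 20*I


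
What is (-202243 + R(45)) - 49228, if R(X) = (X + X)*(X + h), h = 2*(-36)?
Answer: -253901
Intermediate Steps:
h = -72
R(X) = 2*X*(-72 + X) (R(X) = (X + X)*(X - 72) = (2*X)*(-72 + X) = 2*X*(-72 + X))
(-202243 + R(45)) - 49228 = (-202243 + 2*45*(-72 + 45)) - 49228 = (-202243 + 2*45*(-27)) - 49228 = (-202243 - 2430) - 49228 = -204673 - 49228 = -253901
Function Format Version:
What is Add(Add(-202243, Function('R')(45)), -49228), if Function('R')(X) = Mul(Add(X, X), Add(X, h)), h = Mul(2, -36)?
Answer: -253901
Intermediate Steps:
h = -72
Function('R')(X) = Mul(2, X, Add(-72, X)) (Function('R')(X) = Mul(Add(X, X), Add(X, -72)) = Mul(Mul(2, X), Add(-72, X)) = Mul(2, X, Add(-72, X)))
Add(Add(-202243, Function('R')(45)), -49228) = Add(Add(-202243, Mul(2, 45, Add(-72, 45))), -49228) = Add(Add(-202243, Mul(2, 45, -27)), -49228) = Add(Add(-202243, -2430), -49228) = Add(-204673, -49228) = -253901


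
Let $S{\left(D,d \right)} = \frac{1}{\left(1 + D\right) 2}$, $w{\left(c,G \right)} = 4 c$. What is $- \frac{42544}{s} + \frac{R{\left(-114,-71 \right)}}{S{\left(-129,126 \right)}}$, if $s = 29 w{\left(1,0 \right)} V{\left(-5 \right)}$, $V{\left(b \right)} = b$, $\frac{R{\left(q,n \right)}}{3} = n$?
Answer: $\frac{7917196}{145} \approx 54601.0$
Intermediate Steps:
$R{\left(q,n \right)} = 3 n$
$s = -580$ ($s = 29 \cdot 4 \cdot 1 \left(-5\right) = 29 \cdot 4 \left(-5\right) = 116 \left(-5\right) = -580$)
$S{\left(D,d \right)} = \frac{1}{2 + 2 D}$
$- \frac{42544}{s} + \frac{R{\left(-114,-71 \right)}}{S{\left(-129,126 \right)}} = - \frac{42544}{-580} + \frac{3 \left(-71\right)}{\frac{1}{2} \frac{1}{1 - 129}} = \left(-42544\right) \left(- \frac{1}{580}\right) - \frac{213}{\frac{1}{2} \frac{1}{-128}} = \frac{10636}{145} - \frac{213}{\frac{1}{2} \left(- \frac{1}{128}\right)} = \frac{10636}{145} - \frac{213}{- \frac{1}{256}} = \frac{10636}{145} - -54528 = \frac{10636}{145} + 54528 = \frac{7917196}{145}$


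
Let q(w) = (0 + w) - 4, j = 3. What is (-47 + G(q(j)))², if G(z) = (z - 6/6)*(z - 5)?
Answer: 1225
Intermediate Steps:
q(w) = -4 + w (q(w) = w - 4 = -4 + w)
G(z) = (-1 + z)*(-5 + z) (G(z) = (z - 6*⅙)*(-5 + z) = (z - 1)*(-5 + z) = (-1 + z)*(-5 + z))
(-47 + G(q(j)))² = (-47 + (5 + (-4 + 3)² - 6*(-4 + 3)))² = (-47 + (5 + (-1)² - 6*(-1)))² = (-47 + (5 + 1 + 6))² = (-47 + 12)² = (-35)² = 1225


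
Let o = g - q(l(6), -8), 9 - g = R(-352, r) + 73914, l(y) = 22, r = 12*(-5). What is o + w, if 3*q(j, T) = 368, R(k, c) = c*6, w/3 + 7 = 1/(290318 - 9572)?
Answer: -6895932803/93582 ≈ -73689.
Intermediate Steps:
r = -60
w = -1965221/93582 (w = -21 + 3/(290318 - 9572) = -21 + 3/280746 = -21 + 3*(1/280746) = -21 + 1/93582 = -1965221/93582 ≈ -21.000)
R(k, c) = 6*c
q(j, T) = 368/3 (q(j, T) = (⅓)*368 = 368/3)
g = -73545 (g = 9 - (6*(-60) + 73914) = 9 - (-360 + 73914) = 9 - 1*73554 = 9 - 73554 = -73545)
o = -221003/3 (o = -73545 - 1*368/3 = -73545 - 368/3 = -221003/3 ≈ -73668.)
o + w = -221003/3 - 1965221/93582 = -6895932803/93582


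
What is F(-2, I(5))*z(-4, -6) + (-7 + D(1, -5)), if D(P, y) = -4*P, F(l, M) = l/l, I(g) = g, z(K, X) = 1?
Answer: -10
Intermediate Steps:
F(l, M) = 1
F(-2, I(5))*z(-4, -6) + (-7 + D(1, -5)) = 1*1 + (-7 - 4*1) = 1 + (-7 - 4) = 1 - 11 = -10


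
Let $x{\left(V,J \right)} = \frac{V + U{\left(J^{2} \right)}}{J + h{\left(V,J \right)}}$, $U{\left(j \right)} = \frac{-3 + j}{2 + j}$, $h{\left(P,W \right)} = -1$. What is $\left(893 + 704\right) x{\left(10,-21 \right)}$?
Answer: $- \frac{3887098}{4873} \approx -797.68$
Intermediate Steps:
$U{\left(j \right)} = \frac{-3 + j}{2 + j}$
$x{\left(V,J \right)} = \frac{V + \frac{-3 + J^{2}}{2 + J^{2}}}{-1 + J}$ ($x{\left(V,J \right)} = \frac{V + \frac{-3 + J^{2}}{2 + J^{2}}}{J - 1} = \frac{V + \frac{-3 + J^{2}}{2 + J^{2}}}{-1 + J}$)
$\left(893 + 704\right) x{\left(10,-21 \right)} = \left(893 + 704\right) \frac{-3 + \left(-21\right)^{2} + 10 \left(2 + \left(-21\right)^{2}\right)}{\left(-1 - 21\right) \left(2 + \left(-21\right)^{2}\right)} = 1597 \frac{-3 + 441 + 10 \left(2 + 441\right)}{\left(-22\right) \left(2 + 441\right)} = 1597 \left(- \frac{-3 + 441 + 10 \cdot 443}{22 \cdot 443}\right) = 1597 \left(\left(- \frac{1}{22}\right) \frac{1}{443} \left(-3 + 441 + 4430\right)\right) = 1597 \left(\left(- \frac{1}{22}\right) \frac{1}{443} \cdot 4868\right) = 1597 \left(- \frac{2434}{4873}\right) = - \frac{3887098}{4873}$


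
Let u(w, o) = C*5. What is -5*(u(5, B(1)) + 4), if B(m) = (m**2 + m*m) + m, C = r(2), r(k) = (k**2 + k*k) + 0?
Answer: -220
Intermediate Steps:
r(k) = 2*k**2 (r(k) = (k**2 + k**2) + 0 = 2*k**2 + 0 = 2*k**2)
C = 8 (C = 2*2**2 = 2*4 = 8)
B(m) = m + 2*m**2 (B(m) = (m**2 + m**2) + m = 2*m**2 + m = m + 2*m**2)
u(w, o) = 40 (u(w, o) = 8*5 = 40)
-5*(u(5, B(1)) + 4) = -5*(40 + 4) = -5*44 = -220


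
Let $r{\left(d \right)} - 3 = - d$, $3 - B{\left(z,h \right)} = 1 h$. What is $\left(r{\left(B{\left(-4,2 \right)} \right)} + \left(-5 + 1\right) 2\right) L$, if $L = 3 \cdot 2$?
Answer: $-36$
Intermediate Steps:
$B{\left(z,h \right)} = 3 - h$ ($B{\left(z,h \right)} = 3 - 1 h = 3 - h$)
$r{\left(d \right)} = 3 - d$
$L = 6$
$\left(r{\left(B{\left(-4,2 \right)} \right)} + \left(-5 + 1\right) 2\right) L = \left(\left(3 - \left(3 - 2\right)\right) + \left(-5 + 1\right) 2\right) 6 = \left(\left(3 - \left(3 - 2\right)\right) - 8\right) 6 = \left(\left(3 - 1\right) - 8\right) 6 = \left(2 - 8\right) 6 = \left(-6\right) 6 = -36$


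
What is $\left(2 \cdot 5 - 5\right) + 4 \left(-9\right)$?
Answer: $-31$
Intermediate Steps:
$\left(2 \cdot 5 - 5\right) + 4 \left(-9\right) = \left(10 - 5\right) - 36 = 5 - 36 = -31$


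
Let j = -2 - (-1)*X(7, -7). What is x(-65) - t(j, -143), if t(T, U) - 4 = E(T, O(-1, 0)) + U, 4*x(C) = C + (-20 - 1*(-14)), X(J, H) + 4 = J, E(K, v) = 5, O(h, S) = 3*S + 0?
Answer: 465/4 ≈ 116.25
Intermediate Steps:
O(h, S) = 3*S
X(J, H) = -4 + J
j = 1 (j = -2 - (-1)*(-4 + 7) = -2 - (-1)*3 = -2 - 1*(-3) = -2 + 3 = 1)
x(C) = -3/2 + C/4 (x(C) = (C + (-20 - 1*(-14)))/4 = (C + (-20 + 14))/4 = (C - 6)/4 = (-6 + C)/4 = -3/2 + C/4)
t(T, U) = 9 + U (t(T, U) = 4 + (5 + U) = 9 + U)
x(-65) - t(j, -143) = (-3/2 + (1/4)*(-65)) - (9 - 143) = (-3/2 - 65/4) - 1*(-134) = -71/4 + 134 = 465/4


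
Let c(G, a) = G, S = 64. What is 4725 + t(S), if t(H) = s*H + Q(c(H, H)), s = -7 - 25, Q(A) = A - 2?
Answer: 2739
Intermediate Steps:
Q(A) = -2 + A
s = -32
t(H) = -2 - 31*H (t(H) = -32*H + (-2 + H) = -2 - 31*H)
4725 + t(S) = 4725 + (-2 - 31*64) = 4725 + (-2 - 1984) = 4725 - 1986 = 2739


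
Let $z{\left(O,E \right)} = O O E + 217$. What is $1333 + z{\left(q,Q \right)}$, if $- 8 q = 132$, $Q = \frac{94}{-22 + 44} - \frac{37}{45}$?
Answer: $\frac{12447}{5} \approx 2489.4$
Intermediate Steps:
$Q = \frac{1708}{495}$ ($Q = \frac{94}{22} - \frac{37}{45} = 94 \cdot \frac{1}{22} - \frac{37}{45} = \frac{47}{11} - \frac{37}{45} = \frac{1708}{495} \approx 3.4505$)
$q = - \frac{33}{2}$ ($q = \left(- \frac{1}{8}\right) 132 = - \frac{33}{2} \approx -16.5$)
$z{\left(O,E \right)} = 217 + E O^{2}$ ($z{\left(O,E \right)} = O^{2} E + 217 = E O^{2} + 217 = 217 + E O^{2}$)
$1333 + z{\left(q,Q \right)} = 1333 + \left(217 + \frac{1708 \left(- \frac{33}{2}\right)^{2}}{495}\right) = 1333 + \left(217 + \frac{1708}{495} \cdot \frac{1089}{4}\right) = 1333 + \left(217 + \frac{4697}{5}\right) = 1333 + \frac{5782}{5} = \frac{12447}{5}$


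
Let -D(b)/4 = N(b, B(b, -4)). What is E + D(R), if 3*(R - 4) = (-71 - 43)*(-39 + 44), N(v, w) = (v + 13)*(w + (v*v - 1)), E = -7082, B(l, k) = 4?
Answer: 23935426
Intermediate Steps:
N(v, w) = (13 + v)*(-1 + w + v**2) (N(v, w) = (13 + v)*(w + (v**2 - 1)) = (13 + v)*(w + (-1 + v**2)) = (13 + v)*(-1 + w + v**2))
R = -186 (R = 4 + ((-71 - 43)*(-39 + 44))/3 = 4 + (-114*5)/3 = 4 + (1/3)*(-570) = 4 - 190 = -186)
D(b) = -156 - 52*b**2 - 12*b - 4*b**3 (D(b) = -4*(-13 + b**3 - b + 13*4 + 13*b**2 + b*4) = -4*(-13 + b**3 - b + 52 + 13*b**2 + 4*b) = -4*(39 + b**3 + 3*b + 13*b**2) = -156 - 52*b**2 - 12*b - 4*b**3)
E + D(R) = -7082 + (-156 - 52*(-186)**2 - 12*(-186) - 4*(-186)**3) = -7082 + (-156 - 52*34596 + 2232 - 4*(-6434856)) = -7082 + (-156 - 1798992 + 2232 + 25739424) = -7082 + 23942508 = 23935426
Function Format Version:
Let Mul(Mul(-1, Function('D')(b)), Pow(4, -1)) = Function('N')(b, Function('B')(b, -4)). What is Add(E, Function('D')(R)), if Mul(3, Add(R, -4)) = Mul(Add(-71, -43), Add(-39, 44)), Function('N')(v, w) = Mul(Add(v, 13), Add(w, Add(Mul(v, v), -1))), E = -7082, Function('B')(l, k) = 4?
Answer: 23935426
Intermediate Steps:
Function('N')(v, w) = Mul(Add(13, v), Add(-1, w, Pow(v, 2))) (Function('N')(v, w) = Mul(Add(13, v), Add(w, Add(Pow(v, 2), -1))) = Mul(Add(13, v), Add(w, Add(-1, Pow(v, 2)))) = Mul(Add(13, v), Add(-1, w, Pow(v, 2))))
R = -186 (R = Add(4, Mul(Rational(1, 3), Mul(Add(-71, -43), Add(-39, 44)))) = Add(4, Mul(Rational(1, 3), Mul(-114, 5))) = Add(4, Mul(Rational(1, 3), -570)) = Add(4, -190) = -186)
Function('D')(b) = Add(-156, Mul(-52, Pow(b, 2)), Mul(-12, b), Mul(-4, Pow(b, 3))) (Function('D')(b) = Mul(-4, Add(-13, Pow(b, 3), Mul(-1, b), Mul(13, 4), Mul(13, Pow(b, 2)), Mul(b, 4))) = Mul(-4, Add(-13, Pow(b, 3), Mul(-1, b), 52, Mul(13, Pow(b, 2)), Mul(4, b))) = Mul(-4, Add(39, Pow(b, 3), Mul(3, b), Mul(13, Pow(b, 2)))) = Add(-156, Mul(-52, Pow(b, 2)), Mul(-12, b), Mul(-4, Pow(b, 3))))
Add(E, Function('D')(R)) = Add(-7082, Add(-156, Mul(-52, Pow(-186, 2)), Mul(-12, -186), Mul(-4, Pow(-186, 3)))) = Add(-7082, Add(-156, Mul(-52, 34596), 2232, Mul(-4, -6434856))) = Add(-7082, Add(-156, -1798992, 2232, 25739424)) = Add(-7082, 23942508) = 23935426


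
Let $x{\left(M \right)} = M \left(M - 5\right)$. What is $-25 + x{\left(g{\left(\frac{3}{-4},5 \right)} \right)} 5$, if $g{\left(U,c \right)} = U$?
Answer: $- \frac{55}{16} \approx -3.4375$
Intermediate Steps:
$x{\left(M \right)} = M \left(-5 + M\right)$
$-25 + x{\left(g{\left(\frac{3}{-4},5 \right)} \right)} 5 = -25 + \frac{3}{-4} \left(-5 + \frac{3}{-4}\right) 5 = -25 + 3 \left(- \frac{1}{4}\right) \left(-5 + 3 \left(- \frac{1}{4}\right)\right) 5 = -25 + - \frac{3 \left(-5 - \frac{3}{4}\right)}{4} \cdot 5 = -25 + \left(- \frac{3}{4}\right) \left(- \frac{23}{4}\right) 5 = -25 + \frac{69}{16} \cdot 5 = -25 + \frac{345}{16} = - \frac{55}{16}$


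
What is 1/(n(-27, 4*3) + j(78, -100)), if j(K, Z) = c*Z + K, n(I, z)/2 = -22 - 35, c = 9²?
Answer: -1/8136 ≈ -0.00012291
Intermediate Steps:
c = 81
n(I, z) = -114 (n(I, z) = 2*(-22 - 35) = 2*(-57) = -114)
j(K, Z) = K + 81*Z (j(K, Z) = 81*Z + K = K + 81*Z)
1/(n(-27, 4*3) + j(78, -100)) = 1/(-114 + (78 + 81*(-100))) = 1/(-114 + (78 - 8100)) = 1/(-114 - 8022) = 1/(-8136) = -1/8136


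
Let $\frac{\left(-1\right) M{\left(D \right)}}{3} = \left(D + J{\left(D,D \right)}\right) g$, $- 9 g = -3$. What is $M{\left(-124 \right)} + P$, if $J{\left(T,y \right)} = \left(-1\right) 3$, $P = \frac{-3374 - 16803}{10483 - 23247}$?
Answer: $\frac{1641205}{12764} \approx 128.58$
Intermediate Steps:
$g = \frac{1}{3}$ ($g = \left(- \frac{1}{9}\right) \left(-3\right) = \frac{1}{3} \approx 0.33333$)
$P = \frac{20177}{12764}$ ($P = - \frac{20177}{-12764} = \left(-20177\right) \left(- \frac{1}{12764}\right) = \frac{20177}{12764} \approx 1.5808$)
$J{\left(T,y \right)} = -3$
$M{\left(D \right)} = 3 - D$ ($M{\left(D \right)} = - 3 \left(D - 3\right) \frac{1}{3} = - 3 \left(-3 + D\right) \frac{1}{3} = - 3 \left(-1 + \frac{D}{3}\right) = 3 - D$)
$M{\left(-124 \right)} + P = \left(3 - -124\right) + \frac{20177}{12764} = \left(3 + 124\right) + \frac{20177}{12764} = 127 + \frac{20177}{12764} = \frac{1641205}{12764}$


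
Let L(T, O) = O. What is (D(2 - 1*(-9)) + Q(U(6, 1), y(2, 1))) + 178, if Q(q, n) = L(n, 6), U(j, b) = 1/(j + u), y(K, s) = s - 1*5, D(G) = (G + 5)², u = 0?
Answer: 440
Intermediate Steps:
D(G) = (5 + G)²
y(K, s) = -5 + s (y(K, s) = s - 5 = -5 + s)
U(j, b) = 1/j (U(j, b) = 1/(j + 0) = 1/j)
Q(q, n) = 6
(D(2 - 1*(-9)) + Q(U(6, 1), y(2, 1))) + 178 = ((5 + (2 - 1*(-9)))² + 6) + 178 = ((5 + (2 + 9))² + 6) + 178 = ((5 + 11)² + 6) + 178 = (16² + 6) + 178 = (256 + 6) + 178 = 262 + 178 = 440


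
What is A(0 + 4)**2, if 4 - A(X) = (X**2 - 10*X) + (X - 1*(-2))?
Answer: 484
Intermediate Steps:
A(X) = 2 - X**2 + 9*X (A(X) = 4 - ((X**2 - 10*X) + (X - 1*(-2))) = 4 - ((X**2 - 10*X) + (X + 2)) = 4 - ((X**2 - 10*X) + (2 + X)) = 4 - (2 + X**2 - 9*X) = 4 + (-2 - X**2 + 9*X) = 2 - X**2 + 9*X)
A(0 + 4)**2 = (2 - (0 + 4)**2 + 9*(0 + 4))**2 = (2 - 1*4**2 + 9*4)**2 = (2 - 1*16 + 36)**2 = (2 - 16 + 36)**2 = 22**2 = 484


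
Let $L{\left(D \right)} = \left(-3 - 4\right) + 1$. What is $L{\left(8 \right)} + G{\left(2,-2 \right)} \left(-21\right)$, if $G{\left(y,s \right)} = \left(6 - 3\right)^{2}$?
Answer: $-195$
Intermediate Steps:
$G{\left(y,s \right)} = 9$ ($G{\left(y,s \right)} = 3^{2} = 9$)
$L{\left(D \right)} = -6$ ($L{\left(D \right)} = -7 + 1 = -6$)
$L{\left(8 \right)} + G{\left(2,-2 \right)} \left(-21\right) = -6 + 9 \left(-21\right) = -6 - 189 = -195$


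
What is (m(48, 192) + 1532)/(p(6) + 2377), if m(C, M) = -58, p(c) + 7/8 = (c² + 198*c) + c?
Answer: 11792/28849 ≈ 0.40875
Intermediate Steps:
p(c) = -7/8 + c² + 199*c (p(c) = -7/8 + ((c² + 198*c) + c) = -7/8 + (c² + 199*c) = -7/8 + c² + 199*c)
(m(48, 192) + 1532)/(p(6) + 2377) = (-58 + 1532)/((-7/8 + 6² + 199*6) + 2377) = 1474/((-7/8 + 36 + 1194) + 2377) = 1474/(9833/8 + 2377) = 1474/(28849/8) = 1474*(8/28849) = 11792/28849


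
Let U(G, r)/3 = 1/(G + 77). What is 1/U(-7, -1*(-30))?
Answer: 70/3 ≈ 23.333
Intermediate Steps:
U(G, r) = 3/(77 + G) (U(G, r) = 3/(G + 77) = 3/(77 + G))
1/U(-7, -1*(-30)) = 1/(3/(77 - 7)) = 1/(3/70) = 70/3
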